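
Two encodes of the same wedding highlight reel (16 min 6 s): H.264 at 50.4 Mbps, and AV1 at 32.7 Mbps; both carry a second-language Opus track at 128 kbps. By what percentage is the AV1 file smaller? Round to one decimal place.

16 min 6 s = 966 s
Audio: 128 kbps = 0.128 Mbps.
H.264: 50.528 Mbps × 966 s = 48810.0 Mb = 5.682 GiB.
AV1: 32.828 Mbps × 966 s = 31711.8 Mb = 3.692 GiB.
Reduction: (1 − 3.692/5.682) × 100 = 35.03%.

35.0%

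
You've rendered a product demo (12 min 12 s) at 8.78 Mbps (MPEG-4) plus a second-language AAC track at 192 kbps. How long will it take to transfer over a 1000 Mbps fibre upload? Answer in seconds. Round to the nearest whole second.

12 min 12 s = 732 s
Audio: 192 kbps = 0.192 Mbps.
Total bitrate: 8.972 Mbps.
File: 8.972 Mbps × 732 s = 6567.5 Mb.
At 1000 Mbps: 6567.5 / 1000 = 6.6 s ≈ 6.57 seconds.

7 seconds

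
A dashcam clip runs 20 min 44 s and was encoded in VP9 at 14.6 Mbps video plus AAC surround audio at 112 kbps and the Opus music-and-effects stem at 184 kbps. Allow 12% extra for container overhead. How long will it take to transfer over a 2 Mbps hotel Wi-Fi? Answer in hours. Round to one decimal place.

20 min 44 s = 1244 s
Audio total: 112 + 184 = 296 kbps = 0.296 Mbps.
Total bitrate: 14.896 Mbps.
File: 14.896 Mbps × 1244 s = 18530.6 Mb.
With 12% container overhead: ×1.12. → 20754.3 Mb.
At 2 Mbps: 20754.3 / 2 = 10377.1 s ≈ 2.88 hours.

2.9 hours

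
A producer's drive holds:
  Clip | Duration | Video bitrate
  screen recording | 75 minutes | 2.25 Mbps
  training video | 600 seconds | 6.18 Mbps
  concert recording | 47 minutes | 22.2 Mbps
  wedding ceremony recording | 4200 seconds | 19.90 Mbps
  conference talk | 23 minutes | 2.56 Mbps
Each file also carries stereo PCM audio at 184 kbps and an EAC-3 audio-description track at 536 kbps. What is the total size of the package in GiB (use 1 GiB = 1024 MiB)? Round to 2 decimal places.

Audio total: 184 + 536 = 720 kbps = 0.720 Mbps.
screen recording: 2.970 Mbps × 4500 s = 13365.0 Mb
training video: 6.900 Mbps × 600 s = 4140.0 Mb
concert recording: 22.920 Mbps × 2820 s = 64634.4 Mb
wedding ceremony recording: 20.620 Mbps × 4200 s = 86604.0 Mb
conference talk: 3.280 Mbps × 1380 s = 4526.4 Mb
Total: 173269.8 Mb = 21658.7 MB.
= 20.17 GiB.

20.17 GiB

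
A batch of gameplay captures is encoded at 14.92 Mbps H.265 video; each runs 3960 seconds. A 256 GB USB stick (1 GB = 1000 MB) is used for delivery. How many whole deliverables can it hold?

34

Per item: 14.920 Mbps × 3960 s = 59,083 Mb = 7,385 MB.
Capacity: 256 GB = 2,048,000 Mb; 34.66 items → 34 complete.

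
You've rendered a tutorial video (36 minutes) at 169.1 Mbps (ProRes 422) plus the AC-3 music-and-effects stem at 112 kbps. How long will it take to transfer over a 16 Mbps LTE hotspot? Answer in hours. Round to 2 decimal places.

36 min = 2160 s
Audio: 112 kbps = 0.112 Mbps.
Total bitrate: 169.212 Mbps.
File: 169.212 Mbps × 2160 s = 365497.9 Mb.
At 16 Mbps: 365497.9 / 16 = 22843.6 s ≈ 6.35 hours.

6.35 hours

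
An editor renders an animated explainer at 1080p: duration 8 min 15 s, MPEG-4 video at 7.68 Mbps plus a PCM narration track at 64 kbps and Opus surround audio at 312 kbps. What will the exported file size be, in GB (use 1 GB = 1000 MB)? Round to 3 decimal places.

0.498 GB

8 min 15 s = 495 s
Audio total: 64 + 312 = 376 kbps = 0.376 Mbps.
Total bitrate: 7.68 + 0.376 = 8.056 Mbps.
Stream data: 8.056 Mbps × 495 s = 3987.7 Mb.
3,988 Mb ÷ 8 = 498.5 MB → 0.4985 GB.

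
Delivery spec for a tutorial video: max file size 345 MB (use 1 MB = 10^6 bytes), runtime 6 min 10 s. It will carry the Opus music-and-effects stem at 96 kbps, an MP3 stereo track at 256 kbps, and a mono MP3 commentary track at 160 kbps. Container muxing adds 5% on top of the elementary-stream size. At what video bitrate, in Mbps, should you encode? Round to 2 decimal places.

6.59 Mbps

Budget: 345 MB = 2760.0 Mb.
Stream payload after overhead: 2760.0 / 1.05 = 2628.6 Mb.
6 min 10 s = 370 s
Total bitrate budget: 2628.6 Mb / 370 s = 7.104 Mbps.
Audio total: 96 + 256 + 160 = 512 kbps = 0.512 Mbps.
Video: 7.104 − 0.512 = 6.592 Mbps.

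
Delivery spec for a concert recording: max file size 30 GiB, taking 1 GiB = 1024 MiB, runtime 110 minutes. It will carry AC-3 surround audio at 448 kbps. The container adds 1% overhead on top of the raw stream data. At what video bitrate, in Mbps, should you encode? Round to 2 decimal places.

Budget: 30 GiB = 257698.0 Mb.
Stream payload after overhead: 257698.0 / 1.01 = 255146.6 Mb.
110 min = 6600 s
Total bitrate budget: 255146.6 Mb / 6600 s = 38.659 Mbps.
Audio: 448 kbps = 0.448 Mbps.
Video: 38.659 − 0.448 = 38.211 Mbps.

38.21 Mbps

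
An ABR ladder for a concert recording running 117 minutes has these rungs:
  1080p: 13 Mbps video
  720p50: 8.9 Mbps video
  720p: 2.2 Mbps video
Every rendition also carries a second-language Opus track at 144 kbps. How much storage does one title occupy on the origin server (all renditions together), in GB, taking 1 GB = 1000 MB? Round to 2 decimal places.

117 min = 7020 s
Audio: 144 kbps = 0.144 Mbps.
Sum of rendition bitrates: (13+0.144) + (8.9+0.144) + (2.2+0.144) = 24.532 Mbps.
× 7020 s = 172,215 Mb = 21,527 MB = 21.53 GB.

21.53 GB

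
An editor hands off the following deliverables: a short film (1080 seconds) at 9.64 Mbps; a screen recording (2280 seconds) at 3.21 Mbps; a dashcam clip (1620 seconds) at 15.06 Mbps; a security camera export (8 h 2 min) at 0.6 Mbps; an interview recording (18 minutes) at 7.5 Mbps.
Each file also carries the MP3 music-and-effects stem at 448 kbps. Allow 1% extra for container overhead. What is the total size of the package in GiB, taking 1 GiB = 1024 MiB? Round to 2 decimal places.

Audio: 448 kbps = 0.448 Mbps.
short film: 10.088 Mbps × 1080 s × 1.01 = 11004.0 Mb
screen recording: 3.658 Mbps × 2280 s × 1.01 = 8423.6 Mb
dashcam clip: 15.508 Mbps × 1620 s × 1.01 = 25374.2 Mb
security camera export: 1.048 Mbps × 28920 s × 1.01 = 30611.2 Mb
interview recording: 7.948 Mbps × 1080 s × 1.01 = 8669.7 Mb
Total: 84082.7 Mb = 10510.3 MB.
= 9.789 GiB.

9.79 GiB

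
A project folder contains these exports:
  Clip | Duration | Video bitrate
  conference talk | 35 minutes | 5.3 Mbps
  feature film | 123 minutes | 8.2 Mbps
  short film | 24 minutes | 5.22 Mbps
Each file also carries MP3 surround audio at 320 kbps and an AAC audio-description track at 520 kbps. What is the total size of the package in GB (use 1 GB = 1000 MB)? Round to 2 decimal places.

Audio total: 320 + 520 = 840 kbps = 0.840 Mbps.
conference talk: 6.140 Mbps × 2100 s = 12894.0 Mb
feature film: 9.040 Mbps × 7380 s = 66715.2 Mb
short film: 6.060 Mbps × 1440 s = 8726.4 Mb
Total: 88335.6 Mb = 11042.0 MB.
= 11.04 GB.

11.04 GB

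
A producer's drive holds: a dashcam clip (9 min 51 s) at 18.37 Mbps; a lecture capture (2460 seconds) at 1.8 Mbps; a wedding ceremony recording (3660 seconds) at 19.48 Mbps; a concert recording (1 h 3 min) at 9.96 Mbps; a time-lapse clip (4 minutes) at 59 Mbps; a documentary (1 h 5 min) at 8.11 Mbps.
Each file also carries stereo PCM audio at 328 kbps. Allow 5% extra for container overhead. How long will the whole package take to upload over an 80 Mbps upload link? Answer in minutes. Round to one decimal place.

38.2 minutes

Audio: 328 kbps = 0.328 Mbps.
dashcam clip: 18.698 Mbps × 591 s × 1.05 = 11603.0 Mb
lecture capture: 2.128 Mbps × 2460 s × 1.05 = 5496.6 Mb
wedding ceremony recording: 19.808 Mbps × 3660 s × 1.05 = 76122.1 Mb
concert recording: 10.288 Mbps × 3780 s × 1.05 = 40833.1 Mb
time-lapse clip: 59.328 Mbps × 240 s × 1.05 = 14950.7 Mb
documentary: 8.438 Mbps × 3900 s × 1.05 = 34553.6 Mb
Total: 183559.1 Mb = 22944.9 MB.
At 80 Mbps: 183559.1 / 80 = 2294 s ≈ 38.2 minutes.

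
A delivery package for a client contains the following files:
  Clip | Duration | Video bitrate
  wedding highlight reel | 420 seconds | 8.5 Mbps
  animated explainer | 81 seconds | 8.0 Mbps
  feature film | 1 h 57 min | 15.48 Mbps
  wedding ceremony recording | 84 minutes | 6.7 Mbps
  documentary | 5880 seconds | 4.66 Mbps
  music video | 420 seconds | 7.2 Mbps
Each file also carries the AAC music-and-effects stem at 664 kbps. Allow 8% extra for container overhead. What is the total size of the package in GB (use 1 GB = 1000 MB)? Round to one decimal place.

Audio: 664 kbps = 0.664 Mbps.
wedding highlight reel: 9.164 Mbps × 420 s × 1.08 = 4156.8 Mb
animated explainer: 8.664 Mbps × 81 s × 1.08 = 757.9 Mb
feature film: 16.144 Mbps × 7020 s × 1.08 = 122397.4 Mb
wedding ceremony recording: 7.364 Mbps × 5040 s × 1.08 = 40083.7 Mb
documentary: 5.324 Mbps × 5880 s × 1.08 = 33809.5 Mb
music video: 7.864 Mbps × 420 s × 1.08 = 3567.1 Mb
Total: 204772.4 Mb = 25596.6 MB.
= 25.60 GB.

25.6 GB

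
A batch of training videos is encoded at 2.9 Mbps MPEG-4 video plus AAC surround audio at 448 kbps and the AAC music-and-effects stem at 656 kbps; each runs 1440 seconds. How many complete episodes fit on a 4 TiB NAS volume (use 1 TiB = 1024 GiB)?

6102

Audio total: 448 + 656 = 1104 kbps = 1.104 Mbps.
Total bitrate: 4.004 Mbps.
Per item: 4.004 Mbps × 1440 s = 5,766 Mb = 720.7 MB.
Capacity: 4 TiB = 35,184,372 Mb; 6102.30 items → 6102 complete.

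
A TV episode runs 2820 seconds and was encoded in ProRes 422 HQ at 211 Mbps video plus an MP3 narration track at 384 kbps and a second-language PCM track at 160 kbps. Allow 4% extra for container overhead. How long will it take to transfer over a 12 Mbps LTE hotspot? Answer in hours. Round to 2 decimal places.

14.36 hours

Audio total: 384 + 160 = 544 kbps = 0.544 Mbps.
Total bitrate: 211.544 Mbps.
File: 211.544 Mbps × 2820 s = 596554.1 Mb.
With 4% container overhead: ×1.04. → 620416.2 Mb.
At 12 Mbps: 620416.2 / 12 = 51701.4 s ≈ 14.4 hours.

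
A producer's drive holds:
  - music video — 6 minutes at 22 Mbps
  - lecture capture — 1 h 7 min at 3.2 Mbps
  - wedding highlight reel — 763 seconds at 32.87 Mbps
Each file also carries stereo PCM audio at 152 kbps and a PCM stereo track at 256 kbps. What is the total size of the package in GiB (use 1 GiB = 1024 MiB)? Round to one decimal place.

Audio total: 152 + 256 = 408 kbps = 0.408 Mbps.
music video: 22.408 Mbps × 360 s = 8066.9 Mb
lecture capture: 3.608 Mbps × 4020 s = 14504.2 Mb
wedding highlight reel: 33.278 Mbps × 763 s = 25391.1 Mb
Total: 47962.2 Mb = 5995.3 MB.
= 5.584 GiB.

5.6 GiB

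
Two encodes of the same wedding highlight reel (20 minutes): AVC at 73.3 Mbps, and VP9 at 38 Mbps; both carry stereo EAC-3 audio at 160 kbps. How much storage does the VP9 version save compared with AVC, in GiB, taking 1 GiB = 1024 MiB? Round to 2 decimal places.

20 min = 1200 s
Audio: 160 kbps = 0.160 Mbps.
AVC: 73.460 Mbps × 1200 s = 88152.0 Mb = 10.262 GiB.
VP9: 38.160 Mbps × 1200 s = 45792.0 Mb = 5.331 GiB.
Saving: 10.262 − 5.331 = 4.931 GiB.

4.93 GiB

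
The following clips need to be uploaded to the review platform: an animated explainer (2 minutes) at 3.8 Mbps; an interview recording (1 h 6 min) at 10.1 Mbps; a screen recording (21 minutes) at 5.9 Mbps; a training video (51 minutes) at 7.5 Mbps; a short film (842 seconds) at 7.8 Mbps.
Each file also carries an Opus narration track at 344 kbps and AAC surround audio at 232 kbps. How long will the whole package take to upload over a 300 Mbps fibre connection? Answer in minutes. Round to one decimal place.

4.6 minutes

Audio total: 344 + 232 = 576 kbps = 0.576 Mbps.
animated explainer: 4.376 Mbps × 120 s = 525.1 Mb
interview recording: 10.676 Mbps × 3960 s = 42277.0 Mb
screen recording: 6.476 Mbps × 1260 s = 8159.8 Mb
training video: 8.076 Mbps × 3060 s = 24712.6 Mb
short film: 8.376 Mbps × 842 s = 7052.6 Mb
Total: 82727.0 Mb = 10340.9 MB.
At 300 Mbps: 82727.0 / 300 = 276 s ≈ 4.6 minutes.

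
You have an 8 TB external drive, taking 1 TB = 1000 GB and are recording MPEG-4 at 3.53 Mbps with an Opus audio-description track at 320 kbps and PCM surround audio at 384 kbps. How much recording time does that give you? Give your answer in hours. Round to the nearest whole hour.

4199 hours

Audio total: 320 + 384 = 704 kbps = 0.704 Mbps.
Total bitrate: 3.53 + 0.704 = 4.234 Mbps.
Capacity: 8 TB = 64,000,000 Mb.
Recording time: 64,000,000 / 4.234 = 15,115,730 s ≈ 4,199 hours.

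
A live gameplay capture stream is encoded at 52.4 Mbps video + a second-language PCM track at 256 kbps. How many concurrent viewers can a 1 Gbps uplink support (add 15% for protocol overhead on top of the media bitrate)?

Audio: 256 kbps = 0.256 Mbps.
Per-viewer media rate: 52.656 Mbps.
On the wire with 15% overhead: 60.554 Mbps.
1 Gbps = 1,000 Mbps; 1,000 / 60.554 = 16.51 → 16 viewers.

16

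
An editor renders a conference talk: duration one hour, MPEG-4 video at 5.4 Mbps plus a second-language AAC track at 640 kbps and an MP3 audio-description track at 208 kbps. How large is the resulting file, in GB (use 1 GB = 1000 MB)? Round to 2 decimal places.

2.81 GB

1 h = 3600 s
Audio total: 640 + 208 = 848 kbps = 0.848 Mbps.
Total bitrate: 5.4 + 0.848 = 6.248 Mbps.
Stream data: 6.248 Mbps × 3600 s = 22492.8 Mb.
22,493 Mb ÷ 8 = 2,812 MB → 2.812 GB.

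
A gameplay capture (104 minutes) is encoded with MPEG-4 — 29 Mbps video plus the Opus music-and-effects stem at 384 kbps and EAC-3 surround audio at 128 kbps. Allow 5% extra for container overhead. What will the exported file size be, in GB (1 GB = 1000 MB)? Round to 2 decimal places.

24.17 GB

104 min = 6240 s
Audio total: 384 + 128 = 512 kbps = 0.512 Mbps.
Total bitrate: 29 + 0.512 = 29.512 Mbps.
Stream data: 29.512 Mbps × 6240 s = 184154.9 Mb.
With 5% container overhead: ×1.05.
193,363 Mb ÷ 8 = 24,170 MB → 24.17 GB.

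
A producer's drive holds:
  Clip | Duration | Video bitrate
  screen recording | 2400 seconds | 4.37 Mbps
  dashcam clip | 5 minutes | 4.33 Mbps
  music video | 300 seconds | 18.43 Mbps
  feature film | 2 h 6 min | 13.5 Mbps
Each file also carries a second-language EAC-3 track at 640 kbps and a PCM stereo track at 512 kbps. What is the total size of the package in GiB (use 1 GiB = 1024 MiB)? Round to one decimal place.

Audio total: 640 + 512 = 1152 kbps = 1.152 Mbps.
screen recording: 5.522 Mbps × 2400 s = 13252.8 Mb
dashcam clip: 5.482 Mbps × 300 s = 1644.6 Mb
music video: 19.582 Mbps × 300 s = 5874.6 Mb
feature film: 14.652 Mbps × 7560 s = 110769.1 Mb
Total: 131541.1 Mb = 16442.6 MB.
= 15.31 GiB.

15.3 GiB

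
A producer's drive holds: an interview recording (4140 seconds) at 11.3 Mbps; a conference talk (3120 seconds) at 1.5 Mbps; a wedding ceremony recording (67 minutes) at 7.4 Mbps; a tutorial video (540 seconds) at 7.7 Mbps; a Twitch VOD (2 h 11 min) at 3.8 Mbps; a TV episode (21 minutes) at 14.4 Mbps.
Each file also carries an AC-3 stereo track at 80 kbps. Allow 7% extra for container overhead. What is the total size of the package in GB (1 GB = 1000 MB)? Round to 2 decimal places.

18.06 GB

Audio: 80 kbps = 0.080 Mbps.
interview recording: 11.380 Mbps × 4140 s × 1.07 = 50411.1 Mb
conference talk: 1.580 Mbps × 3120 s × 1.07 = 5274.7 Mb
wedding ceremony recording: 7.480 Mbps × 4020 s × 1.07 = 32174.5 Mb
tutorial video: 7.780 Mbps × 540 s × 1.07 = 4495.3 Mb
Twitch VOD: 3.880 Mbps × 7860 s × 1.07 = 32631.6 Mb
TV episode: 14.480 Mbps × 1260 s × 1.07 = 19521.9 Mb
Total: 144509.1 Mb = 18063.6 MB.
= 18.06 GB.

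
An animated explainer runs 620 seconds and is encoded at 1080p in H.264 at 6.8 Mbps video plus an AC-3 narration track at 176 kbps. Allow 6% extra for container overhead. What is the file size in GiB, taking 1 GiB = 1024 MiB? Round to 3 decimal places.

0.534 GiB

Audio: 176 kbps = 0.176 Mbps.
Total bitrate: 6.8 + 0.176 = 6.976 Mbps.
Stream data: 6.976 Mbps × 620 s = 4325.1 Mb.
With 6% container overhead: ×1.06.
4,585 Mb = 573,078,400 bytes ÷ 1,073,741,824 = 0.5337 GiB.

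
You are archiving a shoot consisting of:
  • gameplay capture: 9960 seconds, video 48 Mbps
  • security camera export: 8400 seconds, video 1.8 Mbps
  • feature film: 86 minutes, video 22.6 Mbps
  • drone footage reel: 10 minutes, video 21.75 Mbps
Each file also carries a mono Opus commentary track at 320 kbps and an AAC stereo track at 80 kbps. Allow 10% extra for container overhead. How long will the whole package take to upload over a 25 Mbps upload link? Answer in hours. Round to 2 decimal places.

Audio total: 320 + 80 = 400 kbps = 0.400 Mbps.
gameplay capture: 48.400 Mbps × 9960 s × 1.10 = 530270.4 Mb
security camera export: 2.200 Mbps × 8400 s × 1.10 = 20328.0 Mb
feature film: 23.000 Mbps × 5160 s × 1.10 = 130548.0 Mb
drone footage reel: 22.150 Mbps × 600 s × 1.10 = 14619.0 Mb
Total: 695765.4 Mb = 86970.7 MB.
At 25 Mbps: 695765.4 / 25 = 27831 s ≈ 7.73 hours.

7.73 hours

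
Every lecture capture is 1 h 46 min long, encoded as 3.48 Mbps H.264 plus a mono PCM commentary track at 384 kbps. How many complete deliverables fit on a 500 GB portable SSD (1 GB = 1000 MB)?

162

1 h 46 min = 106 min = 6360 s
Audio: 384 kbps = 0.384 Mbps.
Total bitrate: 3.864 Mbps.
Per item: 3.864 Mbps × 6360 s = 24,575 Mb = 3,072 MB.
Capacity: 500 GB = 4,000,000 Mb; 162.77 items → 162 complete.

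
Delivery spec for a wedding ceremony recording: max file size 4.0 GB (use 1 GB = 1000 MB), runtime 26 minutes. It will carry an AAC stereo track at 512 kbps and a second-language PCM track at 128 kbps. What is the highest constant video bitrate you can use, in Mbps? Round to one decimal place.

19.9 Mbps

Budget: 4.0 GB = 32000.0 Mb.
26 min = 1560 s
Total bitrate budget: 32000.0 Mb / 1560 s = 20.513 Mbps.
Audio total: 512 + 128 = 640 kbps = 0.640 Mbps.
Video: 20.513 − 0.640 = 19.873 Mbps.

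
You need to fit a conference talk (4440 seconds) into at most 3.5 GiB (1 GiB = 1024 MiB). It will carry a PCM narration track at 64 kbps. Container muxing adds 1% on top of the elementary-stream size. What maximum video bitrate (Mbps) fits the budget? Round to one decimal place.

Budget: 3.5 GiB = 30064.8 Mb.
Stream payload after overhead: 30064.8 / 1.01 = 29767.1 Mb.
Total bitrate budget: 29767.1 Mb / 4440 s = 6.704 Mbps.
Audio: 64 kbps = 0.064 Mbps.
Video: 6.704 − 0.064 = 6.640 Mbps.

6.6 Mbps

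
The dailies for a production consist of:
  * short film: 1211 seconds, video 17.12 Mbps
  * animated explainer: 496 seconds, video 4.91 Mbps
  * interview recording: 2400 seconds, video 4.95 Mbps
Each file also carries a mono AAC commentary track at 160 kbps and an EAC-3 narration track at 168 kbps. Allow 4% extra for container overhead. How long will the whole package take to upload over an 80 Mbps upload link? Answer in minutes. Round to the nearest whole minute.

Audio total: 160 + 168 = 328 kbps = 0.328 Mbps.
short film: 17.448 Mbps × 1211 s × 1.04 = 21974.7 Mb
animated explainer: 5.238 Mbps × 496 s × 1.04 = 2702.0 Mb
interview recording: 5.278 Mbps × 2400 s × 1.04 = 13173.9 Mb
Total: 37850.6 Mb = 4731.3 MB.
At 80 Mbps: 37850.6 / 80 = 473 s ≈ 7.89 minutes.

8 minutes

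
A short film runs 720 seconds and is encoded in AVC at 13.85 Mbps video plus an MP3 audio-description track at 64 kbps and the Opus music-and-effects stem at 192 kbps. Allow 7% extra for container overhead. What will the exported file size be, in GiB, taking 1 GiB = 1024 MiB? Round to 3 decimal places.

1.265 GiB

Audio total: 64 + 192 = 256 kbps = 0.256 Mbps.
Total bitrate: 13.85 + 0.256 = 14.106 Mbps.
Stream data: 14.106 Mbps × 720 s = 10156.3 Mb.
With 7% container overhead: ×1.07.
10,867 Mb = 1,358,407,800 bytes ÷ 1,073,741,824 = 1.265 GiB.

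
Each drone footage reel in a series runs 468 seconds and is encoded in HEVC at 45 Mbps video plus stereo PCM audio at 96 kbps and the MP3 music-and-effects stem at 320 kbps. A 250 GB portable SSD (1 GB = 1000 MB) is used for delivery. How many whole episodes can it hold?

Audio total: 96 + 320 = 416 kbps = 0.416 Mbps.
Total bitrate: 45.416 Mbps.
Per item: 45.416 Mbps × 468 s = 21,255 Mb = 2,657 MB.
Capacity: 250 GB = 2,000,000 Mb; 94.10 items → 94 complete.

94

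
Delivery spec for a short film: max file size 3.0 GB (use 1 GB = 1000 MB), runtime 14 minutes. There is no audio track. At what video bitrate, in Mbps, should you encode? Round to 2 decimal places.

28.57 Mbps

Budget: 3.0 GB = 24000.0 Mb.
14 min = 840 s
Total bitrate budget: 24000.0 Mb / 840 s = 28.571 Mbps.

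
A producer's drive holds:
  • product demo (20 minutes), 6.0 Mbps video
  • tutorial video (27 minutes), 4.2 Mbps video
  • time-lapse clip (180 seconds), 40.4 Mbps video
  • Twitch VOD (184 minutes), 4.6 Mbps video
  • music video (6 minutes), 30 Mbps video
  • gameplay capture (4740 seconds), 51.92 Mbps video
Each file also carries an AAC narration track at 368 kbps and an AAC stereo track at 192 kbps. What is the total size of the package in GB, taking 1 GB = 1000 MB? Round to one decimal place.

Audio total: 368 + 192 = 560 kbps = 0.560 Mbps.
product demo: 6.560 Mbps × 1200 s = 7872.0 Mb
tutorial video: 4.760 Mbps × 1620 s = 7711.2 Mb
time-lapse clip: 40.960 Mbps × 180 s = 7372.8 Mb
Twitch VOD: 5.160 Mbps × 11040 s = 56966.4 Mb
music video: 30.560 Mbps × 360 s = 11001.6 Mb
gameplay capture: 52.480 Mbps × 4740 s = 248755.2 Mb
Total: 339679.2 Mb = 42459.9 MB.
= 42.46 GB.

42.5 GB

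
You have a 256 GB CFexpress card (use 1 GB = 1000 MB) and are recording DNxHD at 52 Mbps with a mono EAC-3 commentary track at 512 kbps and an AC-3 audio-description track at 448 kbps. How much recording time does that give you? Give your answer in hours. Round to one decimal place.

10.7 hours

Audio total: 512 + 448 = 960 kbps = 0.960 Mbps.
Total bitrate: 52 + 0.960 = 52.960 Mbps.
Capacity: 256 GB = 2,048,000 Mb.
Recording time: 2,048,000 / 52.960 = 38,671 s ≈ 10.7 hours.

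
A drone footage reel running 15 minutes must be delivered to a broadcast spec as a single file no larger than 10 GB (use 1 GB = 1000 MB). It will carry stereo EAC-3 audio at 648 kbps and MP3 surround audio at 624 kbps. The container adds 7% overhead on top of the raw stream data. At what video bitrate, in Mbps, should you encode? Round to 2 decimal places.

Budget: 10 GB = 80000.0 Mb.
Stream payload after overhead: 80000.0 / 1.07 = 74766.4 Mb.
15 min = 900 s
Total bitrate budget: 74766.4 Mb / 900 s = 83.074 Mbps.
Audio total: 648 + 624 = 1272 kbps = 1.272 Mbps.
Video: 83.074 − 1.272 = 81.802 Mbps.

81.80 Mbps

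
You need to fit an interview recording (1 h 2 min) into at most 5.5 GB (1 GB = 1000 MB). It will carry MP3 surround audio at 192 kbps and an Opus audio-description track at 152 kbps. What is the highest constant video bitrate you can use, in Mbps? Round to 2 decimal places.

Budget: 5.5 GB = 44000.0 Mb.
1 h 2 min = 62 min = 3720 s
Total bitrate budget: 44000.0 Mb / 3720 s = 11.828 Mbps.
Audio total: 192 + 152 = 344 kbps = 0.344 Mbps.
Video: 11.828 − 0.344 = 11.484 Mbps.

11.48 Mbps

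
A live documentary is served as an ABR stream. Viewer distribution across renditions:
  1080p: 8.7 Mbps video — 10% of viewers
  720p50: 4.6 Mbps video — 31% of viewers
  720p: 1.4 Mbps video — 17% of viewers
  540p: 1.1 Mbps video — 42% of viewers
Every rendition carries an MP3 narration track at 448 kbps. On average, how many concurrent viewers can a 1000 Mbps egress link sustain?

290

Audio: 448 kbps = 0.448 Mbps.
Average per-viewer bitrate: 0.10×9.148 + 0.31×5.048 + 0.17×1.848 + 0.42×1.548 = 3.444 Mbps.
1000 Mbps = 1,000 Mbps; 1,000 / 3.444 = 290.36 → 290.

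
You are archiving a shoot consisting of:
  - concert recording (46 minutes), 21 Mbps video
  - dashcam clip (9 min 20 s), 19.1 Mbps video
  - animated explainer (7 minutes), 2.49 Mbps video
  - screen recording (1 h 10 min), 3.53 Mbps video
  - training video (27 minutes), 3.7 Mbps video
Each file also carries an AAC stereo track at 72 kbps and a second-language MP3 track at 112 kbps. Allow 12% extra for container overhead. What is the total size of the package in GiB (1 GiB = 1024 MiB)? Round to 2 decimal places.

12.03 GiB

Audio total: 72 + 112 = 184 kbps = 0.184 Mbps.
concert recording: 21.184 Mbps × 2760 s × 1.12 = 65484.0 Mb
dashcam clip: 19.284 Mbps × 560 s × 1.12 = 12094.9 Mb
animated explainer: 2.674 Mbps × 420 s × 1.12 = 1257.8 Mb
screen recording: 3.714 Mbps × 4200 s × 1.12 = 17470.7 Mb
training video: 3.884 Mbps × 1620 s × 1.12 = 7047.1 Mb
Total: 103354.5 Mb = 12919.3 MB.
= 12.03 GiB.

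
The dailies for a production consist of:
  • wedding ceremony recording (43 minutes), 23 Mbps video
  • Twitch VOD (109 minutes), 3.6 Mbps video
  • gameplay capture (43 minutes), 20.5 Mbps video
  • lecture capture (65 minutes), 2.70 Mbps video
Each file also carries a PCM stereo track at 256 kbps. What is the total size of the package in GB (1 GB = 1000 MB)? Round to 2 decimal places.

18.79 GB

Audio: 256 kbps = 0.256 Mbps.
wedding ceremony recording: 23.256 Mbps × 2580 s = 60000.5 Mb
Twitch VOD: 3.856 Mbps × 6540 s = 25218.2 Mb
gameplay capture: 20.756 Mbps × 2580 s = 53550.5 Mb
lecture capture: 2.956 Mbps × 3900 s = 11528.4 Mb
Total: 150297.6 Mb = 18787.2 MB.
= 18.79 GB.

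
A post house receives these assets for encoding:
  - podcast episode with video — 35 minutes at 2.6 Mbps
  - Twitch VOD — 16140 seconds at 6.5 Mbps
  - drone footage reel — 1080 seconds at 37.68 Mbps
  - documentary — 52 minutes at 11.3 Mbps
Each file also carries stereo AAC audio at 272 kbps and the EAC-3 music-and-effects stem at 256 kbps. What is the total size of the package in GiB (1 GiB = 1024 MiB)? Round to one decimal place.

23.1 GiB

Audio total: 272 + 256 = 528 kbps = 0.528 Mbps.
podcast episode with video: 3.128 Mbps × 2100 s = 6568.8 Mb
Twitch VOD: 7.028 Mbps × 16140 s = 113431.9 Mb
drone footage reel: 38.208 Mbps × 1080 s = 41264.6 Mb
documentary: 11.828 Mbps × 3120 s = 36903.4 Mb
Total: 198168.7 Mb = 24771.1 MB.
= 23.07 GiB.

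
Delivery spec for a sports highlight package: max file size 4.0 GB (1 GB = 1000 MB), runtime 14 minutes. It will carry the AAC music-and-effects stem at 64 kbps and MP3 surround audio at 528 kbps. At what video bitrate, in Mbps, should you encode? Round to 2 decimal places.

37.50 Mbps

Budget: 4.0 GB = 32000.0 Mb.
14 min = 840 s
Total bitrate budget: 32000.0 Mb / 840 s = 38.095 Mbps.
Audio total: 64 + 528 = 592 kbps = 0.592 Mbps.
Video: 38.095 − 0.592 = 37.503 Mbps.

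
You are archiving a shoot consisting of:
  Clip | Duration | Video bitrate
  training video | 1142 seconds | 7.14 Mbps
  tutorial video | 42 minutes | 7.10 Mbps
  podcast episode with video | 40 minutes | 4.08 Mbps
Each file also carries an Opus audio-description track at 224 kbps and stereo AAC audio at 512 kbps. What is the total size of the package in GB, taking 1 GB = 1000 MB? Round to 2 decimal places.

Audio total: 224 + 512 = 736 kbps = 0.736 Mbps.
training video: 7.876 Mbps × 1142 s = 8994.4 Mb
tutorial video: 7.836 Mbps × 2520 s = 19746.7 Mb
podcast episode with video: 4.816 Mbps × 2400 s = 11558.4 Mb
Total: 40299.5 Mb = 5037.4 MB.
= 5.037 GB.

5.04 GB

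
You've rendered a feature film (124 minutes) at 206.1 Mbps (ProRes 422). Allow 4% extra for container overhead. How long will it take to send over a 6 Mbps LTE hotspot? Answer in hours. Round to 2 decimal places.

73.83 hours

124 min = 7440 s
File: 206.100 Mbps × 7440 s = 1533384.0 Mb.
With 4% container overhead: ×1.04. → 1594719.4 Mb.
At 6 Mbps: 1594719.4 / 6 = 265786.6 s ≈ 73.8 hours.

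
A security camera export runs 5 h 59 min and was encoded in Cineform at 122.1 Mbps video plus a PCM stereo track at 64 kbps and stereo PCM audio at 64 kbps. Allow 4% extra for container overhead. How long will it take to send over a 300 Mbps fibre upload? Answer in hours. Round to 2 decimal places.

2.54 hours

5 h 59 min = 359 min = 21540 s
Audio total: 64 + 64 = 128 kbps = 0.128 Mbps.
Total bitrate: 122.228 Mbps.
File: 122.228 Mbps × 21540 s = 2632791.1 Mb.
With 4% container overhead: ×1.04. → 2738102.8 Mb.
At 300 Mbps: 2738102.8 / 300 = 9127.0 s ≈ 2.54 hours.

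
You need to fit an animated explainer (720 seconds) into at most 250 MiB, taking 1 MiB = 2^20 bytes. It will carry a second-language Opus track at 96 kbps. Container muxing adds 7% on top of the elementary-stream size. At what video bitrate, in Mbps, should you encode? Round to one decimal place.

Budget: 250 MiB = 2097.2 Mb.
Stream payload after overhead: 2097.2 / 1.07 = 1960.0 Mb.
Total bitrate budget: 1960.0 Mb / 720 s = 2.722 Mbps.
Audio: 96 kbps = 0.096 Mbps.
Video: 2.722 − 0.096 = 2.626 Mbps.

2.6 Mbps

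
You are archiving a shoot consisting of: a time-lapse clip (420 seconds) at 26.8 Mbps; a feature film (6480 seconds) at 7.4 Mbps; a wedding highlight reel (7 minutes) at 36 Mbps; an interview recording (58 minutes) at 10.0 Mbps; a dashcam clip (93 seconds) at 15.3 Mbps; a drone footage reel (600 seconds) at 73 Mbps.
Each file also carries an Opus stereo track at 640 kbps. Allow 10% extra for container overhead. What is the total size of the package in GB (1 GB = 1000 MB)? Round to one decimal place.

22.2 GB

Audio: 640 kbps = 0.640 Mbps.
time-lapse clip: 27.440 Mbps × 420 s × 1.10 = 12677.3 Mb
feature film: 8.040 Mbps × 6480 s × 1.10 = 57309.1 Mb
wedding highlight reel: 36.640 Mbps × 420 s × 1.10 = 16927.7 Mb
interview recording: 10.640 Mbps × 3480 s × 1.10 = 40729.9 Mb
dashcam clip: 15.940 Mbps × 93 s × 1.10 = 1630.7 Mb
drone footage reel: 73.640 Mbps × 600 s × 1.10 = 48602.4 Mb
Total: 177877.1 Mb = 22234.6 MB.
= 22.23 GB.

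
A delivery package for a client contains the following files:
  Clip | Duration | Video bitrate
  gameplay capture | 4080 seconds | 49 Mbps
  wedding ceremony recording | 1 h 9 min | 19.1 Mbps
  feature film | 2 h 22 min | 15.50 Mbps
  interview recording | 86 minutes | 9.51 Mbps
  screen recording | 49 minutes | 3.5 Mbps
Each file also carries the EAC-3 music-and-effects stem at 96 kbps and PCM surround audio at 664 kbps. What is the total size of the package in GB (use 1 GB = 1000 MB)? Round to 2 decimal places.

61.16 GB

Audio total: 96 + 664 = 760 kbps = 0.760 Mbps.
gameplay capture: 49.760 Mbps × 4080 s = 203020.8 Mb
wedding ceremony recording: 19.860 Mbps × 4140 s = 82220.4 Mb
feature film: 16.260 Mbps × 8520 s = 138535.2 Mb
interview recording: 10.270 Mbps × 5160 s = 52993.2 Mb
screen recording: 4.260 Mbps × 2940 s = 12524.4 Mb
Total: 489294.0 Mb = 61161.8 MB.
= 61.16 GB.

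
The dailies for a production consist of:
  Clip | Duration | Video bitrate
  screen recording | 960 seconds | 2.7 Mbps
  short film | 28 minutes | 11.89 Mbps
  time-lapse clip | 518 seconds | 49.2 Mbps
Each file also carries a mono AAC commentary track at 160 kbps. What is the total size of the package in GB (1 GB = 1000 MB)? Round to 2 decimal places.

6.07 GB

Audio: 160 kbps = 0.160 Mbps.
screen recording: 2.860 Mbps × 960 s = 2745.6 Mb
short film: 12.050 Mbps × 1680 s = 20244.0 Mb
time-lapse clip: 49.360 Mbps × 518 s = 25568.5 Mb
Total: 48558.1 Mb = 6069.8 MB.
= 6.070 GB.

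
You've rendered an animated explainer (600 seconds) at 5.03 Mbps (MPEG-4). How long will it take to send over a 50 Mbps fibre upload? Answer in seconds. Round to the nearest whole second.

60 seconds

File: 5.030 Mbps × 600 s = 3018.0 Mb.
At 50 Mbps: 3018.0 / 50 = 60.4 s ≈ 60.4 seconds.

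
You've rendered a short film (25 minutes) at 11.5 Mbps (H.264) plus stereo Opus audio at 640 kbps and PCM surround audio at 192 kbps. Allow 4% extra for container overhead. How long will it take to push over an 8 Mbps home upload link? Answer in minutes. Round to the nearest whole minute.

25 min = 1500 s
Audio total: 640 + 192 = 832 kbps = 0.832 Mbps.
Total bitrate: 12.332 Mbps.
File: 12.332 Mbps × 1500 s = 18498.0 Mb.
With 4% container overhead: ×1.04. → 19237.9 Mb.
At 8 Mbps: 19237.9 / 8 = 2404.7 s ≈ 40.1 minutes.

40 minutes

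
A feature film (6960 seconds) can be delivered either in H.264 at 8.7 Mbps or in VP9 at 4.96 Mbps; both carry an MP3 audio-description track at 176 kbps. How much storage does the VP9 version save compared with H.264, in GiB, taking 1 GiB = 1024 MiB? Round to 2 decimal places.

Audio: 176 kbps = 0.176 Mbps.
H.264: 8.876 Mbps × 6960 s = 61777.0 Mb = 7.192 GiB.
VP9: 5.136 Mbps × 6960 s = 35746.6 Mb = 4.161 GiB.
Saving: 7.192 − 4.161 = 3.030 GiB.

3.03 GiB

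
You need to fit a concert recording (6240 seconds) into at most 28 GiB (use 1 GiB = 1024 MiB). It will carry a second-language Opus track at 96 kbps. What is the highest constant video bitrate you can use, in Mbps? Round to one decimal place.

Budget: 28 GiB = 240518.2 Mb.
Total bitrate budget: 240518.2 Mb / 6240 s = 38.545 Mbps.
Audio: 96 kbps = 0.096 Mbps.
Video: 38.545 − 0.096 = 38.449 Mbps.

38.4 Mbps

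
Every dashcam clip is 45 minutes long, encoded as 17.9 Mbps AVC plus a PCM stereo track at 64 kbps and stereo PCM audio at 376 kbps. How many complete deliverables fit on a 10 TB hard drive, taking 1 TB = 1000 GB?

1615

45 min = 2700 s
Audio total: 64 + 376 = 440 kbps = 0.440 Mbps.
Total bitrate: 18.340 Mbps.
Per item: 18.340 Mbps × 2700 s = 49,518 Mb = 6,190 MB.
Capacity: 10 TB = 80,000,000 Mb; 1615.57 items → 1615 complete.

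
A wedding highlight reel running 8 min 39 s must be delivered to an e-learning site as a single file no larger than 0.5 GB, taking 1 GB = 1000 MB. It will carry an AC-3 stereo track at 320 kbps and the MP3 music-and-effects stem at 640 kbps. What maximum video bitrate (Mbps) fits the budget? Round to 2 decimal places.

Budget: 0.5 GB = 4000.0 Mb.
8 min 39 s = 519 s
Total bitrate budget: 4000.0 Mb / 519 s = 7.707 Mbps.
Audio total: 320 + 640 = 960 kbps = 0.960 Mbps.
Video: 7.707 − 0.960 = 6.747 Mbps.

6.75 Mbps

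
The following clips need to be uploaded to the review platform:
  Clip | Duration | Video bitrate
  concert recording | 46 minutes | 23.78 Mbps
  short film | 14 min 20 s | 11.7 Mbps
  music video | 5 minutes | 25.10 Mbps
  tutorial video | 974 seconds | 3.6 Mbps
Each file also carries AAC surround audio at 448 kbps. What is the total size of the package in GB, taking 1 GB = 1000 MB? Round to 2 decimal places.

11.12 GB

Audio: 448 kbps = 0.448 Mbps.
concert recording: 24.228 Mbps × 2760 s = 66869.3 Mb
short film: 12.148 Mbps × 860 s = 10447.3 Mb
music video: 25.548 Mbps × 300 s = 7664.4 Mb
tutorial video: 4.048 Mbps × 974 s = 3942.8 Mb
Total: 88923.7 Mb = 11115.5 MB.
= 11.12 GB.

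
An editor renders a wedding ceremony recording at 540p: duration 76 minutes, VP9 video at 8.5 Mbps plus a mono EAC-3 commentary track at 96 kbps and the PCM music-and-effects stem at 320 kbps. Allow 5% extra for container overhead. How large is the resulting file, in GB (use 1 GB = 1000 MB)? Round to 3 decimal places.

76 min = 4560 s
Audio total: 96 + 320 = 416 kbps = 0.416 Mbps.
Total bitrate: 8.5 + 0.416 = 8.916 Mbps.
Stream data: 8.916 Mbps × 4560 s = 40657.0 Mb.
With 5% container overhead: ×1.05.
42,690 Mb ÷ 8 = 5,336 MB → 5.336 GB.

5.336 GB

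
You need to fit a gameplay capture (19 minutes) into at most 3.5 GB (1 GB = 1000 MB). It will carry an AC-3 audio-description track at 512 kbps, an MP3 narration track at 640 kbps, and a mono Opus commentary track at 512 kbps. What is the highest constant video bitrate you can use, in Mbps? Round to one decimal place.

22.9 Mbps

Budget: 3.5 GB = 28000.0 Mb.
19 min = 1140 s
Total bitrate budget: 28000.0 Mb / 1140 s = 24.561 Mbps.
Audio total: 512 + 640 + 512 = 1664 kbps = 1.664 Mbps.
Video: 24.561 − 1.664 = 22.897 Mbps.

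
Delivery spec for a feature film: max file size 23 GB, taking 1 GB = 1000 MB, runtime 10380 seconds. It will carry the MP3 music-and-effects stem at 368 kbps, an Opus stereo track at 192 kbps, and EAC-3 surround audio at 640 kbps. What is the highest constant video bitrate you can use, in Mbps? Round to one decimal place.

Budget: 23 GB = 184000.0 Mb.
Total bitrate budget: 184000.0 Mb / 10380 s = 17.726 Mbps.
Audio total: 368 + 192 + 640 = 1200 kbps = 1.200 Mbps.
Video: 17.726 − 1.200 = 16.526 Mbps.

16.5 Mbps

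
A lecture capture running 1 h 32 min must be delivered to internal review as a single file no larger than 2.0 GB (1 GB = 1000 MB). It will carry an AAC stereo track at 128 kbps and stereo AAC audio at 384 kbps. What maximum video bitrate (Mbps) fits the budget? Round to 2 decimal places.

Budget: 2.0 GB = 16000.0 Mb.
1 h 32 min = 92 min = 5520 s
Total bitrate budget: 16000.0 Mb / 5520 s = 2.899 Mbps.
Audio total: 128 + 384 = 512 kbps = 0.512 Mbps.
Video: 2.899 − 0.512 = 2.387 Mbps.

2.39 Mbps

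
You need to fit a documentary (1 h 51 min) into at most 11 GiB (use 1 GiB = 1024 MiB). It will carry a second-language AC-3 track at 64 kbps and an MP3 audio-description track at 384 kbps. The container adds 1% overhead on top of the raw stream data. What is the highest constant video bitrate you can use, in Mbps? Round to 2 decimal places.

Budget: 11 GiB = 94489.3 Mb.
Stream payload after overhead: 94489.3 / 1.01 = 93553.7 Mb.
1 h 51 min = 111 min = 6660 s
Total bitrate budget: 93553.7 Mb / 6660 s = 14.047 Mbps.
Audio total: 64 + 384 = 448 kbps = 0.448 Mbps.
Video: 14.047 − 0.448 = 13.599 Mbps.

13.60 Mbps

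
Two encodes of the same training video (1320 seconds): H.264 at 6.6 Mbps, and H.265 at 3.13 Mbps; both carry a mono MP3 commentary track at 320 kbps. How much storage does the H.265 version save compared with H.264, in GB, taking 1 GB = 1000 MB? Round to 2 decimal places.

Audio: 320 kbps = 0.320 Mbps.
H.264: 6.920 Mbps × 1320 s = 9134.4 Mb = 1.142 GB.
H.265: 3.450 Mbps × 1320 s = 4554.0 Mb = 0.569 GB.
Saving: 1.142 − 0.569 = 0.573 GB.

0.57 GB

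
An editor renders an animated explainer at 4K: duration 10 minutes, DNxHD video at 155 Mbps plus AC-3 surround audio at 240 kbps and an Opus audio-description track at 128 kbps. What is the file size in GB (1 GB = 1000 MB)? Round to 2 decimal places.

10 min = 600 s
Audio total: 240 + 128 = 368 kbps = 0.368 Mbps.
Total bitrate: 155 + 0.368 = 155.368 Mbps.
Stream data: 155.368 Mbps × 600 s = 93220.8 Mb.
93,221 Mb ÷ 8 = 11,653 MB → 11.65 GB.

11.65 GB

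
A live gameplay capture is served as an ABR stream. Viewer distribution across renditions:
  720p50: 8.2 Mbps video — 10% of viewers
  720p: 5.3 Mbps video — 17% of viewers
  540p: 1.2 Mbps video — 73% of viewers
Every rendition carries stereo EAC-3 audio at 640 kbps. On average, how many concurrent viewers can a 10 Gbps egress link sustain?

Audio: 640 kbps = 0.640 Mbps.
Average per-viewer bitrate: 0.10×8.840 + 0.17×5.940 + 0.73×1.840 = 3.237 Mbps.
10 Gbps = 10,000 Mbps; 10,000 / 3.237 = 3089.28 → 3089.

3089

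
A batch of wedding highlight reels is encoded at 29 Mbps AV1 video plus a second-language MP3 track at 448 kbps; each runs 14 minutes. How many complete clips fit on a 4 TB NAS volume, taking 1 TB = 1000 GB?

1293

14 min = 840 s
Audio: 448 kbps = 0.448 Mbps.
Total bitrate: 29.448 Mbps.
Per item: 29.448 Mbps × 840 s = 24,736 Mb = 3,092 MB.
Capacity: 4 TB = 32,000,000 Mb; 1293.64 items → 1293 complete.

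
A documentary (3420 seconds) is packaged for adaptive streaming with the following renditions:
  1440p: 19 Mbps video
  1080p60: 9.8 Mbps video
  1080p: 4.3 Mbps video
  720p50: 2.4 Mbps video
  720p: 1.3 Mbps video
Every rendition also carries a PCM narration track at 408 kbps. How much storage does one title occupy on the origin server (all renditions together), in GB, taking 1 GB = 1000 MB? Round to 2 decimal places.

16.60 GB

Audio: 408 kbps = 0.408 Mbps.
Sum of rendition bitrates: (19+0.408) + (9.8+0.408) + (4.3+0.408) + (2.4+0.408) + (1.3+0.408) = 38.840 Mbps.
× 3420 s = 132,833 Mb = 16,604 MB = 16.60 GB.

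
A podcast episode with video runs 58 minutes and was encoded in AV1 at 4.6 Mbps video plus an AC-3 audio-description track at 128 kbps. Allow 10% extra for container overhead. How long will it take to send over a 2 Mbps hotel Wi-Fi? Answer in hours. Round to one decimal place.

2.5 hours

58 min = 3480 s
Audio: 128 kbps = 0.128 Mbps.
Total bitrate: 4.728 Mbps.
File: 4.728 Mbps × 3480 s = 16453.4 Mb.
With 10% container overhead: ×1.10. → 18098.8 Mb.
At 2 Mbps: 18098.8 / 2 = 9049.4 s ≈ 2.51 hours.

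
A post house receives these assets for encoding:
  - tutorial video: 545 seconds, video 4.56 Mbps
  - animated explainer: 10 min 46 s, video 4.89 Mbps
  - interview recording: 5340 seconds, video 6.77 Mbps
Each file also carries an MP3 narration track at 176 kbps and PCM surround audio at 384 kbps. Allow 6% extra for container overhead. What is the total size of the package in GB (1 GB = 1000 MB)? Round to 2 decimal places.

Audio total: 176 + 384 = 560 kbps = 0.560 Mbps.
tutorial video: 5.120 Mbps × 545 s × 1.06 = 2957.8 Mb
animated explainer: 5.450 Mbps × 646 s × 1.06 = 3731.9 Mb
interview recording: 7.330 Mbps × 5340 s × 1.06 = 41490.7 Mb
Total: 48180.5 Mb = 6022.6 MB.
= 6.023 GB.

6.02 GB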